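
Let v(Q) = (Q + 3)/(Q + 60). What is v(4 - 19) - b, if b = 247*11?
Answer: -40759/15 ≈ -2717.3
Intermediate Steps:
v(Q) = (3 + Q)/(60 + Q)
b = 2717
v(4 - 19) - b = (3 + (4 - 19))/(60 + (4 - 19)) - 1*2717 = (3 - 15)/(60 - 15) - 2717 = -12/45 - 2717 = (1/45)*(-12) - 2717 = -4/15 - 2717 = -40759/15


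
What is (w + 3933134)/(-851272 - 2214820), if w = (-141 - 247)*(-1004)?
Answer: -2161343/1533046 ≈ -1.4098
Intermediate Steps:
w = 389552 (w = -388*(-1004) = 389552)
(w + 3933134)/(-851272 - 2214820) = (389552 + 3933134)/(-851272 - 2214820) = 4322686/(-3066092) = 4322686*(-1/3066092) = -2161343/1533046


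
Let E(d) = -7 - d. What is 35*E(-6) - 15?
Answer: -50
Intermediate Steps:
35*E(-6) - 15 = 35*(-7 - 1*(-6)) - 15 = 35*(-7 + 6) - 15 = 35*(-1) - 15 = -35 - 15 = -50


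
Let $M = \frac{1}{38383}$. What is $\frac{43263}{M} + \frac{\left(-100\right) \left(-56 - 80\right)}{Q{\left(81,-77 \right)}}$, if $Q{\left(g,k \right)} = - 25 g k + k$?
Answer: $\frac{32349442006349}{19481} \approx 1.6606 \cdot 10^{9}$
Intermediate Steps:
$Q{\left(g,k \right)} = k - 25 g k$ ($Q{\left(g,k \right)} = - 25 g k + k = k - 25 g k$)
$M = \frac{1}{38383} \approx 2.6053 \cdot 10^{-5}$
$\frac{43263}{M} + \frac{\left(-100\right) \left(-56 - 80\right)}{Q{\left(81,-77 \right)}} = 43263 \frac{1}{\frac{1}{38383}} + \frac{\left(-100\right) \left(-56 - 80\right)}{\left(-77\right) \left(1 - 2025\right)} = 43263 \cdot 38383 + \frac{\left(-100\right) \left(-136\right)}{\left(-77\right) \left(1 - 2025\right)} = 1660563729 + \frac{13600}{\left(-77\right) \left(-2024\right)} = 1660563729 + \frac{13600}{155848} = 1660563729 + 13600 \cdot \frac{1}{155848} = 1660563729 + \frac{1700}{19481} = \frac{32349442006349}{19481}$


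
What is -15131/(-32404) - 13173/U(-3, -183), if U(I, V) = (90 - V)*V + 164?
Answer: 1180306037/1613557180 ≈ 0.73149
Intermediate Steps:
U(I, V) = 164 + V*(90 - V) (U(I, V) = V*(90 - V) + 164 = 164 + V*(90 - V))
-15131/(-32404) - 13173/U(-3, -183) = -15131/(-32404) - 13173/(164 - 1*(-183)**2 + 90*(-183)) = -15131*(-1/32404) - 13173/(164 - 1*33489 - 16470) = 15131/32404 - 13173/(164 - 33489 - 16470) = 15131/32404 - 13173/(-49795) = 15131/32404 - 13173*(-1/49795) = 15131/32404 + 13173/49795 = 1180306037/1613557180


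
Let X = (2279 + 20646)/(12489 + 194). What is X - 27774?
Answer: -352234717/12683 ≈ -27772.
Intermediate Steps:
X = 22925/12683 ≈ 1.8075
X - 27774 = 22925/12683 - 27774 = -352234717/12683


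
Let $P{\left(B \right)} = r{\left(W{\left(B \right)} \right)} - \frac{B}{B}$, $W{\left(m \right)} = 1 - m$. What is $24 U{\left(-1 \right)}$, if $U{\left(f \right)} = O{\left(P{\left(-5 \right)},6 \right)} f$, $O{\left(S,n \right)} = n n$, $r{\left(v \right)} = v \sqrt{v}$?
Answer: $-864$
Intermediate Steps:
$r{\left(v \right)} = v^{\frac{3}{2}}$
$P{\left(B \right)} = -1 + \left(1 - B\right)^{\frac{3}{2}}$ ($P{\left(B \right)} = \left(1 - B\right)^{\frac{3}{2}} - \frac{B}{B} = \left(1 - B\right)^{\frac{3}{2}} - 1 = -1 + \left(1 - B\right)^{\frac{3}{2}}$)
$O{\left(S,n \right)} = n^{2}$
$U{\left(f \right)} = 36 f$ ($U{\left(f \right)} = 6^{2} f = 36 f$)
$24 U{\left(-1 \right)} = 24 \cdot 36 \left(-1\right) = 24 \left(-36\right) = -864$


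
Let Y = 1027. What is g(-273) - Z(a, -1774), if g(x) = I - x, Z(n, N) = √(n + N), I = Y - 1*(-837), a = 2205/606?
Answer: 2137 - I*√72237826/202 ≈ 2137.0 - 42.076*I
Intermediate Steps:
a = 735/202 (a = 2205*(1/606) = 735/202 ≈ 3.6386)
I = 1864 (I = 1027 - 1*(-837) = 1027 + 837 = 1864)
Z(n, N) = √(N + n)
g(x) = 1864 - x
g(-273) - Z(a, -1774) = (1864 - 1*(-273)) - √(-1774 + 735/202) = (1864 + 273) - √(-357613/202) = 2137 - I*√72237826/202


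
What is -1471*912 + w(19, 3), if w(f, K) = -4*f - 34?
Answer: -1341662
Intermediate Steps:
w(f, K) = -34 - 4*f
-1471*912 + w(19, 3) = -1471*912 + (-34 - 4*19) = -1341552 + (-34 - 76) = -1341552 - 110 = -1341662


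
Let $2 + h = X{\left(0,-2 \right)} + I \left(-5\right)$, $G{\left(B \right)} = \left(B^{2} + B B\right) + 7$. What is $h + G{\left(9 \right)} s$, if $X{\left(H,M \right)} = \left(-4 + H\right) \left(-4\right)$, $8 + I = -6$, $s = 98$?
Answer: $16646$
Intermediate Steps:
$I = -14$ ($I = -8 - 6 = -14$)
$X{\left(H,M \right)} = 16 - 4 H$
$G{\left(B \right)} = 7 + 2 B^{2}$ ($G{\left(B \right)} = \left(B^{2} + B^{2}\right) + 7 = 2 B^{2} + 7 = 7 + 2 B^{2}$)
$h = 84$ ($h = -2 + \left(\left(16 - 0\right) - -70\right) = -2 + \left(\left(16 + 0\right) + 70\right) = -2 + \left(16 + 70\right) = -2 + 86 = 84$)
$h + G{\left(9 \right)} s = 84 + \left(7 + 2 \cdot 9^{2}\right) 98 = 84 + \left(7 + 2 \cdot 81\right) 98 = 84 + \left(7 + 162\right) 98 = 84 + 169 \cdot 98 = 84 + 16562 = 16646$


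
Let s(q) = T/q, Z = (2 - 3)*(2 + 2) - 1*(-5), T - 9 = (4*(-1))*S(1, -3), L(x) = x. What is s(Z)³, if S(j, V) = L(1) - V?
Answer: -343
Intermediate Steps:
S(j, V) = 1 - V
T = -7 (T = 9 + (4*(-1))*(1 - 1*(-3)) = 9 - 4*(1 + 3) = 9 - 4*4 = 9 - 16 = -7)
Z = 1 (Z = -1*4 + 5 = -4 + 5 = 1)
s(q) = -7/q
s(Z)³ = (-7/1)³ = (-7*1)³ = (-7)³ = -343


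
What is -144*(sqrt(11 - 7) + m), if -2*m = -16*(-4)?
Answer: 4320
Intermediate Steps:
m = -32 (m = -(-8)*(-4) = -1/2*64 = -32)
-144*(sqrt(11 - 7) + m) = -144*(sqrt(11 - 7) - 32) = -144*(sqrt(4) - 32) = -144*(2 - 32) = -144*(-30) = 4320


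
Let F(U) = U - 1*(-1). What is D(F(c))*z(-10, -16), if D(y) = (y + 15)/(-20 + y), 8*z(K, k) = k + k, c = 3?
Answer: 19/4 ≈ 4.7500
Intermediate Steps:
z(K, k) = k/4 (z(K, k) = (k + k)/8 = (2*k)/8 = k/4)
F(U) = 1 + U (F(U) = U + 1 = 1 + U)
D(y) = (15 + y)/(-20 + y)
D(F(c))*z(-10, -16) = ((15 + (1 + 3))/(-20 + (1 + 3)))*((1/4)*(-16)) = ((15 + 4)/(-20 + 4))*(-4) = (19/(-16))*(-4) = -1/16*19*(-4) = -19/16*(-4) = 19/4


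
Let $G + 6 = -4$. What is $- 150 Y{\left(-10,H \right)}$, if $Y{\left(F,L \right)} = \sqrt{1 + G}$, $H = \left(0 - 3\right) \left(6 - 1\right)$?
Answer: $- 450 i \approx - 450.0 i$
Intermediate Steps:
$G = -10$ ($G = -6 - 4 = -10$)
$H = -15$ ($H = \left(-3\right) 5 = -15$)
$Y{\left(F,L \right)} = 3 i$ ($Y{\left(F,L \right)} = \sqrt{1 - 10} = \sqrt{-9} = 3 i$)
$- 150 Y{\left(-10,H \right)} = - 150 \cdot 3 i = - 450 i$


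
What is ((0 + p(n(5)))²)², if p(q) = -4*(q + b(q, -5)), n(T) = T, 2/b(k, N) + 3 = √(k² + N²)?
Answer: 521109668096/2825761 + 96625981440*√2/2825761 ≈ 2.3277e+5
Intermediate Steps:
b(k, N) = 2/(-3 + √(N² + k²)) (b(k, N) = 2/(-3 + √(k² + N²)) = 2/(-3 + √(N² + k²)))
p(q) = -8/(-3 + √(25 + q²)) - 4*q (p(q) = -4*(q + 2/(-3 + √((-5)² + q²))) = -4*(q + 2/(-3 + √(25 + q²))) = -8/(-3 + √(25 + q²)) - 4*q)
((0 + p(n(5)))²)² = ((0 + 4*(-2 - 1*5*(-3 + √(25 + 5²)))/(-3 + √(25 + 5²)))²)² = ((0 + 4*(-2 - 1*5*(-3 + √(25 + 25)))/(-3 + √(25 + 25)))²)² = ((0 + 4*(-2 - 1*5*(-3 + √50))/(-3 + √50))²)² = ((0 + 4*(-2 - 1*5*(-3 + 5*√2))/(-3 + 5*√2))²)² = ((0 + 4*(-2 + (15 - 25*√2))/(-3 + 5*√2))²)² = ((0 + 4*(13 - 25*√2)/(-3 + 5*√2))²)² = ((4*(13 - 25*√2)/(-3 + 5*√2))²)² = (16*(13 - 25*√2)²/(-3 + 5*√2)²)² = 256*(13 - 25*√2)⁴/(-3 + 5*√2)⁴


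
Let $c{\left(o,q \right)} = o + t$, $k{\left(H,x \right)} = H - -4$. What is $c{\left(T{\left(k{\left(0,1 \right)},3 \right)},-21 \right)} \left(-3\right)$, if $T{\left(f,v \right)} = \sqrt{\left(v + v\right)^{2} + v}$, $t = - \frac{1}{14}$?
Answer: $\frac{3}{14} - 3 \sqrt{39} \approx -18.521$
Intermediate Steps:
$k{\left(H,x \right)} = 4 + H$ ($k{\left(H,x \right)} = H + 4 = 4 + H$)
$t = - \frac{1}{14}$ ($t = \left(-1\right) \frac{1}{14} = - \frac{1}{14} \approx -0.071429$)
$T{\left(f,v \right)} = \sqrt{v + 4 v^{2}}$ ($T{\left(f,v \right)} = \sqrt{\left(2 v\right)^{2} + v} = \sqrt{4 v^{2} + v} = \sqrt{v + 4 v^{2}}$)
$c{\left(o,q \right)} = - \frac{1}{14} + o$ ($c{\left(o,q \right)} = o - \frac{1}{14} = - \frac{1}{14} + o$)
$c{\left(T{\left(k{\left(0,1 \right)},3 \right)},-21 \right)} \left(-3\right) = \left(- \frac{1}{14} + \sqrt{3 \left(1 + 4 \cdot 3\right)}\right) \left(-3\right) = \left(- \frac{1}{14} + \sqrt{3 \left(1 + 12\right)}\right) \left(-3\right) = \left(- \frac{1}{14} + \sqrt{3 \cdot 13}\right) \left(-3\right) = \left(- \frac{1}{14} + \sqrt{39}\right) \left(-3\right) = \frac{3}{14} - 3 \sqrt{39}$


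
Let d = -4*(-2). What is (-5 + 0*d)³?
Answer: -125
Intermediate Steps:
d = 8
(-5 + 0*d)³ = (-5 + 0*8)³ = (-5 + 0)³ = (-5)³ = -125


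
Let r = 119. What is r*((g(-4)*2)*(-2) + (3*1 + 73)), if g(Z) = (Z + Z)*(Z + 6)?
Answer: 16660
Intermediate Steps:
g(Z) = 2*Z*(6 + Z) (g(Z) = (2*Z)*(6 + Z) = 2*Z*(6 + Z))
r*((g(-4)*2)*(-2) + (3*1 + 73)) = 119*(((2*(-4)*(6 - 4))*2)*(-2) + (3*1 + 73)) = 119*(((2*(-4)*2)*2)*(-2) + (3 + 73)) = 119*(-16*2*(-2) + 76) = 119*(-32*(-2) + 76) = 119*(64 + 76) = 119*140 = 16660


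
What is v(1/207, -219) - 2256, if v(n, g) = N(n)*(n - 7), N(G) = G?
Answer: -96668792/42849 ≈ -2256.0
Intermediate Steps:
v(n, g) = n*(-7 + n) (v(n, g) = n*(n - 7) = n*(-7 + n))
v(1/207, -219) - 2256 = (-7 + 1/207)/207 - 2256 = (1/207)*(-1448/207) - 2256 = -1448/42849 - 2256 = -96668792/42849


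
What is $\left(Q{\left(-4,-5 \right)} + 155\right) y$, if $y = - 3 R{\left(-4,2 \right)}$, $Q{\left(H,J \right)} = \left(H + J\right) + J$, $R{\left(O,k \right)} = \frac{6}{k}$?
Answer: $-1269$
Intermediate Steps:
$Q{\left(H,J \right)} = H + 2 J$
$y = -9$ ($y = - 3 \cdot \frac{6}{2} = - 3 \cdot 6 \cdot \frac{1}{2} = \left(-3\right) 3 = -9$)
$\left(Q{\left(-4,-5 \right)} + 155\right) y = \left(\left(-4 + 2 \left(-5\right)\right) + 155\right) \left(-9\right) = \left(\left(-4 - 10\right) + 155\right) \left(-9\right) = \left(-14 + 155\right) \left(-9\right) = 141 \left(-9\right) = -1269$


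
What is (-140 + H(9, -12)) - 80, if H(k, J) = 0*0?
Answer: -220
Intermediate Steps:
H(k, J) = 0
(-140 + H(9, -12)) - 80 = (-140 + 0) - 80 = -140 - 80 = -220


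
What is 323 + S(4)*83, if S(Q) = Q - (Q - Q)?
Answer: 655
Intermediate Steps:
S(Q) = Q (S(Q) = Q - 1*0 = Q + 0 = Q)
323 + S(4)*83 = 323 + 4*83 = 323 + 332 = 655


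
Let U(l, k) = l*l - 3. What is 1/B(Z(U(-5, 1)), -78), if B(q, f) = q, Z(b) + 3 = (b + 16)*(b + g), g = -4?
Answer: 1/681 ≈ 0.0014684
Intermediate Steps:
U(l, k) = -3 + l**2 (U(l, k) = l**2 - 3 = -3 + l**2)
Z(b) = -3 + (-4 + b)*(16 + b) (Z(b) = -3 + (b + 16)*(b - 4) = -3 + (16 + b)*(-4 + b) = -3 + (-4 + b)*(16 + b))
1/B(Z(U(-5, 1)), -78) = 1/(-67 + (-3 + (-5)**2)**2 + 12*(-3 + (-5)**2)) = 1/(-67 + (-3 + 25)**2 + 12*(-3 + 25)) = 1/(-67 + 22**2 + 12*22) = 1/(-67 + 484 + 264) = 1/681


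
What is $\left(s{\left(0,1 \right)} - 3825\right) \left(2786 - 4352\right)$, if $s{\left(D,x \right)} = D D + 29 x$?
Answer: $5944536$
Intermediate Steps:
$s{\left(D,x \right)} = D^{2} + 29 x$
$\left(s{\left(0,1 \right)} - 3825\right) \left(2786 - 4352\right) = \left(\left(0^{2} + 29 \cdot 1\right) - 3825\right) \left(2786 - 4352\right) = \left(\left(0 + 29\right) - 3825\right) \left(-1566\right) = \left(29 - 3825\right) \left(-1566\right) = \left(-3796\right) \left(-1566\right) = 5944536$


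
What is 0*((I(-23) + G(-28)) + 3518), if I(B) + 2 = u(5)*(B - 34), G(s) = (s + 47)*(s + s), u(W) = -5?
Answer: 0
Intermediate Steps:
G(s) = 2*s*(47 + s) (G(s) = (47 + s)*(2*s) = 2*s*(47 + s))
I(B) = 168 - 5*B (I(B) = -2 - 5*(B - 34) = -2 - 5*(-34 + B) = -2 + (170 - 5*B) = 168 - 5*B)
0*((I(-23) + G(-28)) + 3518) = 0*(((168 - 5*(-23)) + 2*(-28)*(47 - 28)) + 3518) = 0*(((168 + 115) + 2*(-28)*19) + 3518) = 0*((283 - 1064) + 3518) = 0*(-781 + 3518) = 0*2737 = 0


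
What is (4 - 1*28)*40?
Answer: -960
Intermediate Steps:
(4 - 1*28)*40 = (4 - 28)*40 = -24*40 = -960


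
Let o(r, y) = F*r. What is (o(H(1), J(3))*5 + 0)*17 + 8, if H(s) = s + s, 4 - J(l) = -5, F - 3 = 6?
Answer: 1538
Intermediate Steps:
F = 9 (F = 3 + 6 = 9)
J(l) = 9 (J(l) = 4 - 1*(-5) = 4 + 5 = 9)
H(s) = 2*s
o(r, y) = 9*r
(o(H(1), J(3))*5 + 0)*17 + 8 = ((9*(2*1))*5 + 0)*17 + 8 = ((9*2)*5 + 0)*17 + 8 = (18*5 + 0)*17 + 8 = (90 + 0)*17 + 8 = 90*17 + 8 = 1530 + 8 = 1538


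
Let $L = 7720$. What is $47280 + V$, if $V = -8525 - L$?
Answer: $31035$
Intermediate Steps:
$V = -16245$ ($V = -8525 - 7720 = -16245$)
$47280 + V = 47280 - 16245 = 31035$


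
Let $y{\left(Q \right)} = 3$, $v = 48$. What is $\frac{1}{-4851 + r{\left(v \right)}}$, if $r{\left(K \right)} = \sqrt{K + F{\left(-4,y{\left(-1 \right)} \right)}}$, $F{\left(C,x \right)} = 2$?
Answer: $- \frac{4851}{23532151} - \frac{5 \sqrt{2}}{23532151} \approx -0.00020644$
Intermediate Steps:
$r{\left(K \right)} = \sqrt{2 + K}$ ($r{\left(K \right)} = \sqrt{K + 2} = \sqrt{2 + K}$)
$\frac{1}{-4851 + r{\left(v \right)}} = \frac{1}{-4851 + \sqrt{2 + 48}} = \frac{1}{-4851 + \sqrt{50}} = \frac{1}{-4851 + 5 \sqrt{2}}$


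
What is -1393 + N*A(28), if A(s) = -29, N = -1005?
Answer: 27752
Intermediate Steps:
-1393 + N*A(28) = -1393 - 1005*(-29) = -1393 + 29145 = 27752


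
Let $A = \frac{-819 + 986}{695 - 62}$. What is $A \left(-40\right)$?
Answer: $- \frac{6680}{633} \approx -10.553$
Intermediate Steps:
$A = \frac{167}{633} \approx 0.26382$
$A \left(-40\right) = \frac{167}{633} \left(-40\right) = - \frac{6680}{633}$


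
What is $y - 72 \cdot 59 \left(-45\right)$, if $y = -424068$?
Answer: $-232908$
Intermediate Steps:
$y - 72 \cdot 59 \left(-45\right) = -424068 - 72 \cdot 59 \left(-45\right) = -424068 - 4248 \left(-45\right) = -424068 - -191160 = -424068 + 191160 = -232908$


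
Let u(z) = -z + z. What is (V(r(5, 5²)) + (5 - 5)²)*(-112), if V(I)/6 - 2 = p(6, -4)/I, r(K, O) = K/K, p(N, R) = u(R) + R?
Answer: 1344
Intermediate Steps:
u(z) = 0
p(N, R) = R (p(N, R) = 0 + R = R)
r(K, O) = 1
V(I) = 12 - 24/I (V(I) = 12 + 6*(-4/I) = 12 - 24/I)
(V(r(5, 5²)) + (5 - 5)²)*(-112) = ((12 - 24/1) + (5 - 5)²)*(-112) = ((12 - 24*1) + 0²)*(-112) = ((12 - 24) + 0)*(-112) = (-12 + 0)*(-112) = -12*(-112) = 1344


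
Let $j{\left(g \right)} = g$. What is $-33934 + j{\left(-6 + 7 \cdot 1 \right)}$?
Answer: $-33933$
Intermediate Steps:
$-33934 + j{\left(-6 + 7 \cdot 1 \right)} = -33934 + \left(-6 + 7 \cdot 1\right) = -33934 + \left(-6 + 7\right) = -33934 + 1 = -33933$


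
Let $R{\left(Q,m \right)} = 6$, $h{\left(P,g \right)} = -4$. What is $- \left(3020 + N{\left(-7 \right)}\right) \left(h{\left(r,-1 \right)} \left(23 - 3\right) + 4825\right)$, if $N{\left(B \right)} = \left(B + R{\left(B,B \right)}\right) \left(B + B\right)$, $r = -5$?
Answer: $-14396330$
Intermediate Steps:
$N{\left(B \right)} = 2 B \left(6 + B\right)$ ($N{\left(B \right)} = \left(B + 6\right) \left(B + B\right) = \left(6 + B\right) 2 B = 2 B \left(6 + B\right)$)
$- \left(3020 + N{\left(-7 \right)}\right) \left(h{\left(r,-1 \right)} \left(23 - 3\right) + 4825\right) = - \left(3020 + 2 \left(-7\right) \left(6 - 7\right)\right) \left(- 4 \left(23 - 3\right) + 4825\right) = - \left(3020 + 2 \left(-7\right) \left(-1\right)\right) \left(\left(-4\right) 20 + 4825\right) = - \left(3020 + 14\right) \left(-80 + 4825\right) = - 3034 \cdot 4745 = \left(-1\right) 14396330 = -14396330$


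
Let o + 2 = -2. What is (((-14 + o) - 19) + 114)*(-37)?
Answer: -2849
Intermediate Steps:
o = -4 (o = -2 - 2 = -4)
(((-14 + o) - 19) + 114)*(-37) = (((-14 - 4) - 19) + 114)*(-37) = ((-18 - 19) + 114)*(-37) = (-37 + 114)*(-37) = 77*(-37) = -2849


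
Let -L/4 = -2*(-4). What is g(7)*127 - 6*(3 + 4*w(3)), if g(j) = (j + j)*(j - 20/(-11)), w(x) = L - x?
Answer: 181508/11 ≈ 16501.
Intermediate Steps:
L = -32 (L = -(-8)*(-4) = -4*8 = -32)
w(x) = -32 - x
g(j) = 2*j*(20/11 + j) (g(j) = (2*j)*(j - 20*(-1/11)) = (2*j)*(j + 20/11) = (2*j)*(20/11 + j) = 2*j*(20/11 + j))
g(7)*127 - 6*(3 + 4*w(3)) = ((2/11)*7*(20 + 11*7))*127 - 6*(3 + 4*(-32 - 1*3)) = ((2/11)*7*(20 + 77))*127 - 6*(3 + 4*(-32 - 3)) = ((2/11)*7*97)*127 - 6*(3 + 4*(-35)) = (1358/11)*127 - 6*(3 - 140) = 172466/11 - 6*(-137) = 172466/11 + 822 = 181508/11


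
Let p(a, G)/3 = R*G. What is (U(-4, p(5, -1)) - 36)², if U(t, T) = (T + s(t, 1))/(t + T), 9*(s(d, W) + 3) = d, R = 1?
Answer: 4884100/3969 ≈ 1230.6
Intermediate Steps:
s(d, W) = -3 + d/9
p(a, G) = 3*G (p(a, G) = 3*(1*G) = 3*G)
U(t, T) = (-3 + T + t/9)/(T + t) (U(t, T) = (T + (-3 + t/9))/(t + T) = (-3 + T + t/9)/(T + t))
(U(-4, p(5, -1)) - 36)² = ((-3 + 3*(-1) + (⅑)*(-4))/(3*(-1) - 4) - 36)² = ((-3 - 3 - 4/9)/(-3 - 4) - 36)² = (-58/9/(-7) - 36)² = (-⅐*(-58/9) - 36)² = (58/63 - 36)² = (-2210/63)² = 4884100/3969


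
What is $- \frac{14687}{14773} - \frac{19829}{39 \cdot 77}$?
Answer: $- \frac{30639898}{4033029} \approx -7.5972$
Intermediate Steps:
$- \frac{14687}{14773} - \frac{19829}{39 \cdot 77} = \left(-14687\right) \frac{1}{14773} - \frac{19829}{3003} = - \frac{14687}{14773} - \frac{19829}{3003} = - \frac{30639898}{4033029}$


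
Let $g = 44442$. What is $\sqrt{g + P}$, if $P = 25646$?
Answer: $2 \sqrt{17522} \approx 264.74$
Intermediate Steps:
$\sqrt{g + P} = \sqrt{44442 + 25646} = \sqrt{70088} = 2 \sqrt{17522}$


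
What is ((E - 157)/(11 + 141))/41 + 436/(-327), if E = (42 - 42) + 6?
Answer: -25381/18696 ≈ -1.3576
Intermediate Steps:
E = 6 (E = 0 + 6 = 6)
((E - 157)/(11 + 141))/41 + 436/(-327) = ((6 - 157)/(11 + 141))/41 + 436/(-327) = -151/152*(1/41) + 436*(-1/327) = -151*1/152*(1/41) - 4/3 = -151/152*1/41 - 4/3 = -151/6232 - 4/3 = -25381/18696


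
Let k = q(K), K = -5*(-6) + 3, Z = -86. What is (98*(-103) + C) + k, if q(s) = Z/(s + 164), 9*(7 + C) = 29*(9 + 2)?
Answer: -17847004/1773 ≈ -10066.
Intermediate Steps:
K = 33 (K = 30 + 3 = 33)
C = 256/9 (C = -7 + (29*(9 + 2))/9 = -7 + (29*11)/9 = -7 + (⅑)*319 = -7 + 319/9 = 256/9 ≈ 28.444)
q(s) = -86/(164 + s) (q(s) = -86/(s + 164) = -86/(164 + s))
k = -86/197 (k = -86/(164 + 33) = -86/197 ≈ -0.43655)
(98*(-103) + C) + k = (98*(-103) + 256/9) - 86/197 = (-10094 + 256/9) - 86/197 = -90590/9 - 86/197 = -17847004/1773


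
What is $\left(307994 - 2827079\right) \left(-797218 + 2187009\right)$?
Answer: $-3501001661235$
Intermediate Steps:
$\left(307994 - 2827079\right) \left(-797218 + 2187009\right) = \left(-2519085\right) 1389791 = -3501001661235$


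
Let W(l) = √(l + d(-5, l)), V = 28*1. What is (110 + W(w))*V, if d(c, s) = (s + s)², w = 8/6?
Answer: 3080 + 56*√19/3 ≈ 3161.4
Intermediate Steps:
V = 28
w = 4/3 (w = 8*(⅙) = 4/3 ≈ 1.3333)
d(c, s) = 4*s² (d(c, s) = (2*s)² = 4*s²)
W(l) = √(l + 4*l²)
(110 + W(w))*V = (110 + √(4*(1 + 4*(4/3))/3))*28 = (110 + √(4*(1 + 16/3)/3))*28 = (110 + √((4/3)*(19/3)))*28 = (110 + √(76/9))*28 = (110 + 2*√19/3)*28 = 3080 + 56*√19/3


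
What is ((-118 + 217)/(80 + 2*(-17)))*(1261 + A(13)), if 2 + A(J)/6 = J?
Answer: 131373/46 ≈ 2855.9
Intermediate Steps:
A(J) = -12 + 6*J
((-118 + 217)/(80 + 2*(-17)))*(1261 + A(13)) = ((-118 + 217)/(80 + 2*(-17)))*(1261 + (-12 + 6*13)) = (99/(80 - 34))*(1261 + (-12 + 78)) = (99/46)*(1261 + 66) = (99*(1/46))*1327 = (99/46)*1327 = 131373/46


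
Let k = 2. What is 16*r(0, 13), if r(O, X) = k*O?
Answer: 0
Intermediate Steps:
r(O, X) = 2*O
16*r(0, 13) = 16*(2*0) = 16*0 = 0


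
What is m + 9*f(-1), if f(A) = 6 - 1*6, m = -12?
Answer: -12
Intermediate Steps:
f(A) = 0 (f(A) = 6 - 6 = 0)
m + 9*f(-1) = -12 + 9*0 = -12 + 0 = -12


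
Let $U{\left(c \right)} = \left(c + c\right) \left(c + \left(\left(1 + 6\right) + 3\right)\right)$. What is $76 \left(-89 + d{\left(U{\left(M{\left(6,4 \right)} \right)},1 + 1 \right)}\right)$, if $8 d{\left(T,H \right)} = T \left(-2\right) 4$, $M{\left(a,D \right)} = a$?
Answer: $-21356$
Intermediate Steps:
$U{\left(c \right)} = 2 c \left(10 + c\right)$ ($U{\left(c \right)} = 2 c \left(c + \left(7 + 3\right)\right) = 2 c \left(c + 10\right) = 2 c \left(10 + c\right)$)
$d{\left(T,H \right)} = - T$ ($d{\left(T,H \right)} = \frac{T \left(-2\right) 4}{8} = \frac{- 2 T 4}{8} = \frac{\left(-8\right) T}{8} = - T$)
$76 \left(-89 + d{\left(U{\left(M{\left(6,4 \right)} \right)},1 + 1 \right)}\right) = 76 \left(-89 - 2 \cdot 6 \left(10 + 6\right)\right) = 76 \left(-89 - 2 \cdot 6 \cdot 16\right) = 76 \left(-89 - 192\right) = 76 \left(-281\right) = -21356$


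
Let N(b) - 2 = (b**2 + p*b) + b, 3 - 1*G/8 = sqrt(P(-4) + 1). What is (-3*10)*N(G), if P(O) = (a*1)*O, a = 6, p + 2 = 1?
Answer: 26820 + 11520*I*sqrt(23) ≈ 26820.0 + 55248.0*I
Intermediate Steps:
p = -1 (p = -2 + 1 = -1)
P(O) = 6*O (P(O) = (6*1)*O = 6*O)
G = 24 - 8*I*sqrt(23) (G = 24 - 8*sqrt(6*(-4) + 1) = 24 - 8*sqrt(-24 + 1) = 24 - 8*I*sqrt(23) ≈ 24.0 - 38.367*I)
N(b) = 2 + b**2 (N(b) = 2 + ((b**2 - b) + b) = 2 + b**2)
(-3*10)*N(G) = (-3*10)*(2 + (24 - 8*I*sqrt(23))**2) = -30*(2 + (24 - 8*I*sqrt(23))**2) = -60 - 30*(24 - 8*I*sqrt(23))**2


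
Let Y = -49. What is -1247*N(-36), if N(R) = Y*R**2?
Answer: 79189488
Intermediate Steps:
N(R) = -49*R**2
-1247*N(-36) = -(-61103)*(-36)**2 = -(-61103)*1296 = -1247*(-63504) = 79189488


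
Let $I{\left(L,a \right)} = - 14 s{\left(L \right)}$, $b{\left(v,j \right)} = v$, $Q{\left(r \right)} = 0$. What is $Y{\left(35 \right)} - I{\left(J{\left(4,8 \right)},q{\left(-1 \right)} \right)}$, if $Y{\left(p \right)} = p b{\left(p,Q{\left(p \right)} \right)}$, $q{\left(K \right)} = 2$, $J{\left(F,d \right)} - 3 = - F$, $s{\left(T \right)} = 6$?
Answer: $1309$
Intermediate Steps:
$J{\left(F,d \right)} = 3 - F$
$Y{\left(p \right)} = p^{2}$ ($Y{\left(p \right)} = p p = p^{2}$)
$I{\left(L,a \right)} = -84$ ($I{\left(L,a \right)} = \left(-14\right) 6 = -84$)
$Y{\left(35 \right)} - I{\left(J{\left(4,8 \right)},q{\left(-1 \right)} \right)} = 35^{2} - -84 = 1225 + 84 = 1309$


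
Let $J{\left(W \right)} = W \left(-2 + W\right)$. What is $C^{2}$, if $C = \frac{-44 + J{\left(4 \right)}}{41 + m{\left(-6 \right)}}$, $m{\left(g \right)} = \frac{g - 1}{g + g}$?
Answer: $\frac{186624}{249001} \approx 0.74949$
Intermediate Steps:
$m{\left(g \right)} = \frac{-1 + g}{2 g}$
$C = - \frac{432}{499}$ ($C = \frac{-44 + 4 \left(-2 + 4\right)}{41 + \frac{-1 - 6}{2 \left(-6\right)}} = \frac{-44 + 4 \cdot 2}{41 + \frac{1}{2} \left(- \frac{1}{6}\right) \left(-7\right)} = \frac{-44 + 8}{41 + \frac{7}{12}} = - \frac{36}{\frac{499}{12}} = \left(-36\right) \frac{12}{499} = - \frac{432}{499} \approx -0.86573$)
$C^{2} = \left(- \frac{432}{499}\right)^{2} = \frac{186624}{249001}$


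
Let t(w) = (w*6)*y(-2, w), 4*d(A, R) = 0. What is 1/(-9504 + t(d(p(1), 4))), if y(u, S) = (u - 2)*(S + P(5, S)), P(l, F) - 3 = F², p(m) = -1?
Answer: -1/9504 ≈ -0.00010522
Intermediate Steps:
P(l, F) = 3 + F²
y(u, S) = (-2 + u)*(3 + S + S²) (y(u, S) = (u - 2)*(S + (3 + S²)) = (-2 + u)*(3 + S + S²))
d(A, R) = 0 (d(A, R) = (¼)*0 = 0)
t(w) = 6*w*(-12 - 4*w - 4*w²) (t(w) = (w*6)*(-6 - 2*w - 2*w² + w*(-2) - 2*(3 + w²)) = (6*w)*(-6 - 2*w - 2*w² - 2*w + (-6 - 2*w²)) = (6*w)*(-12 - 4*w - 4*w²) = 6*w*(-12 - 4*w - 4*w²))
1/(-9504 + t(d(p(1), 4))) = 1/(-9504 - 24*0*(3 + 0 + 0²)) = 1/(-9504 - 24*0*(3 + 0 + 0)) = 1/(-9504 - 24*0*3) = 1/(-9504 + 0) = 1/(-9504) = -1/9504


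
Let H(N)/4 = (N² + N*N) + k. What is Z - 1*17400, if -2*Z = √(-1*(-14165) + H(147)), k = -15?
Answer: -17400 - √186977/2 ≈ -17616.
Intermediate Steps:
H(N) = -60 + 8*N² (H(N) = 4*((N² + N*N) - 15) = 4*((N² + N²) - 15) = 4*(2*N² - 15) = 4*(-15 + 2*N²) = -60 + 8*N²)
Z = -√186977/2 (Z = -√(-1*(-14165) + (-60 + 8*147²))/2 = -√(14165 + (-60 + 8*21609))/2 = -√(14165 + (-60 + 172872))/2 = -√(14165 + 172812)/2 = -√186977/2 ≈ -216.20)
Z - 1*17400 = -√186977/2 - 1*17400 = -√186977/2 - 17400 = -17400 - √186977/2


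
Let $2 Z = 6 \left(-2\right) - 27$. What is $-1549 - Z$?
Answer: $- \frac{3059}{2} \approx -1529.5$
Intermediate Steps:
$Z = - \frac{39}{2}$ ($Z = \frac{6 \left(-2\right) - 27}{2} = \frac{-12 - 27}{2} = \frac{1}{2} \left(-39\right) = - \frac{39}{2} \approx -19.5$)
$-1549 - Z = -1549 - - \frac{39}{2} = -1549 + \frac{39}{2} = - \frac{3059}{2}$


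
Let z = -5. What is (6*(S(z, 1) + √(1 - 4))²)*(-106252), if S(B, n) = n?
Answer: 1275024 - 1275024*I*√3 ≈ 1.275e+6 - 2.2084e+6*I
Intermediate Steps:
(6*(S(z, 1) + √(1 - 4))²)*(-106252) = (6*(1 + √(1 - 4))²)*(-106252) = (6*(1 + √(-3))²)*(-106252) = (6*(1 + I*√3)²)*(-106252) = -637512*(1 + I*√3)²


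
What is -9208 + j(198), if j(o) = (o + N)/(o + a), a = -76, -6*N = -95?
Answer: -6738973/732 ≈ -9206.3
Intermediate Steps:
N = 95/6 (N = -⅙*(-95) = 95/6 ≈ 15.833)
j(o) = (95/6 + o)/(-76 + o) (j(o) = (o + 95/6)/(o - 76) = (95/6 + o)/(-76 + o))
-9208 + j(198) = -9208 + (95/6 + 198)/(-76 + 198) = -9208 + (1283/6)/122 = -9208 + (1/122)*(1283/6) = -9208 + 1283/732 = -6738973/732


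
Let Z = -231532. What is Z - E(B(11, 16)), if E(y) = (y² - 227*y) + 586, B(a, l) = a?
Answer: -229742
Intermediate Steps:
E(y) = 586 + y² - 227*y
Z - E(B(11, 16)) = -231532 - (586 + 11² - 227*11) = -231532 - (586 + 121 - 2497) = -231532 - 1*(-1790) = -231532 + 1790 = -229742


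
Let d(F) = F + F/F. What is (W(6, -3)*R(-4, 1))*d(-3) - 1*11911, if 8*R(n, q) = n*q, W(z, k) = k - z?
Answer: -11920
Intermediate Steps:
d(F) = 1 + F (d(F) = F + 1 = 1 + F)
R(n, q) = n*q/8 (R(n, q) = (n*q)/8 = n*q/8)
(W(6, -3)*R(-4, 1))*d(-3) - 1*11911 = ((-3 - 1*6)*((⅛)*(-4)*1))*(1 - 3) - 1*11911 = ((-3 - 6)*(-½))*(-2) - 11911 = -9*(-½)*(-2) - 11911 = (9/2)*(-2) - 11911 = -9 - 11911 = -11920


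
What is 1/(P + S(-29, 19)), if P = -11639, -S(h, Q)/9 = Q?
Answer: -1/11810 ≈ -8.4674e-5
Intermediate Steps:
S(h, Q) = -9*Q
1/(P + S(-29, 19)) = 1/(-11639 - 9*19) = 1/(-11639 - 171) = 1/(-11810) = -1/11810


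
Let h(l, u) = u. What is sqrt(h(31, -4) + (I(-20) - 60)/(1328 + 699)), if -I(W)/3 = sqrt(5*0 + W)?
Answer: sqrt(-16556536 - 12162*I*sqrt(5))/2027 ≈ 0.0016486 - 2.0074*I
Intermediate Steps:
I(W) = -3*sqrt(W) (I(W) = -3*sqrt(5*0 + W) = -3*sqrt(0 + W) = -3*sqrt(W))
sqrt(h(31, -4) + (I(-20) - 60)/(1328 + 699)) = sqrt(-4 + (-6*I*sqrt(5) - 60)/(1328 + 699)) = sqrt(-4 + (-6*I*sqrt(5) - 60)/2027) = sqrt(-4 + (-6*I*sqrt(5) - 60)*(1/2027)) = sqrt(-4 + (-60 - 6*I*sqrt(5))*(1/2027)) = sqrt(-4 + (-60/2027 - 6*I*sqrt(5)/2027)) = sqrt(-8168/2027 - 6*I*sqrt(5)/2027)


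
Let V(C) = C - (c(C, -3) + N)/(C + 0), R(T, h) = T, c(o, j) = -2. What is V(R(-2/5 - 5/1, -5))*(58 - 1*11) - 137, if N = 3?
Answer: -51583/135 ≈ -382.10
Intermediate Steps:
V(C) = C - 1/C (V(C) = C - (-2 + 3)/(C + 0) = C - 1/C)
V(R(-2/5 - 5/1, -5))*(58 - 1*11) - 137 = ((-2/5 - 5/1) - 1/(-2/5 - 5/1))*(58 - 1*11) - 137 = ((-2*⅕ - 5*1) - 1/(-2*⅕ - 5*1))*(58 - 11) - 137 = ((-⅖ - 5) - 1/(-⅖ - 5))*47 - 137 = (-27/5 - 1/(-27/5))*47 - 137 = (-27/5 - 1*(-5/27))*47 - 137 = (-27/5 + 5/27)*47 - 137 = -704/135*47 - 137 = -33088/135 - 137 = -51583/135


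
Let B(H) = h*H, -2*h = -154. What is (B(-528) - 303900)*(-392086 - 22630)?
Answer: 142892886096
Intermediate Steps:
h = 77 (h = -1/2*(-154) = 77)
B(H) = 77*H
(B(-528) - 303900)*(-392086 - 22630) = (77*(-528) - 303900)*(-392086 - 22630) = (-40656 - 303900)*(-414716) = -344556*(-414716) = 142892886096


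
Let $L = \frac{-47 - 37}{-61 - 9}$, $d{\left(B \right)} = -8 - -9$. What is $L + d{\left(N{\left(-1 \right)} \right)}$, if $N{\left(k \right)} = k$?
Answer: $\frac{11}{5} \approx 2.2$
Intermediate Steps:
$d{\left(B \right)} = 1$ ($d{\left(B \right)} = -8 + 9 = 1$)
$L = \frac{6}{5}$ ($L = - \frac{84}{-70} = \left(-84\right) \left(- \frac{1}{70}\right) = \frac{6}{5} \approx 1.2$)
$L + d{\left(N{\left(-1 \right)} \right)} = \frac{6}{5} + 1 = \frac{11}{5}$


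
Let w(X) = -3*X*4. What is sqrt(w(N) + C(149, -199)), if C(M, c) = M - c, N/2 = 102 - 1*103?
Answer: 2*sqrt(93) ≈ 19.287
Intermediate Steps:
N = -2 (N = 2*(102 - 1*103) = 2*(102 - 103) = 2*(-1) = -2)
w(X) = -12*X
sqrt(w(N) + C(149, -199)) = sqrt(-12*(-2) + (149 - 1*(-199))) = sqrt(24 + (149 + 199)) = sqrt(24 + 348) = sqrt(372) = 2*sqrt(93)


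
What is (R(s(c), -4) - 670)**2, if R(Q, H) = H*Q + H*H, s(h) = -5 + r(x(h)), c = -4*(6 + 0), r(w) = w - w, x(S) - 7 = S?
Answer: 401956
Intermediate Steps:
x(S) = 7 + S
r(w) = 0
c = -24 (c = -4*6 = -24)
s(h) = -5 (s(h) = -5 + 0 = -5)
R(Q, H) = H**2 + H*Q (R(Q, H) = H*Q + H**2 = H**2 + H*Q)
(R(s(c), -4) - 670)**2 = (-4*(-4 - 5) - 670)**2 = (-4*(-9) - 670)**2 = (36 - 670)**2 = (-634)**2 = 401956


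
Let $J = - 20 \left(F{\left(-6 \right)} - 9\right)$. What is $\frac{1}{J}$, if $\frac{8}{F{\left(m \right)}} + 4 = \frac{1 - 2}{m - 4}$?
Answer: $\frac{39}{8620} \approx 0.0045244$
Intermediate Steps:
$F{\left(m \right)} = \frac{8}{-4 - \frac{1}{-4 + m}}$ ($F{\left(m \right)} = \frac{8}{-4 + \frac{1 - 2}{m - 4}} = \frac{8}{-4 - \frac{1}{-4 + m}}$)
$J = \frac{8620}{39}$ ($J = - 20 \left(\frac{8 \left(4 - -6\right)}{-15 + 4 \left(-6\right)} - 9\right) = - 20 \left(\frac{8 \left(4 + 6\right)}{-15 - 24} - 9\right) = - 20 \left(8 \frac{1}{-39} \cdot 10 - 9\right) = - 20 \left(8 \left(- \frac{1}{39}\right) 10 - 9\right) = - 20 \left(- \frac{80}{39} - 9\right) = \left(-20\right) \left(- \frac{431}{39}\right) = \frac{8620}{39} \approx 221.03$)
$\frac{1}{J} = \frac{1}{\frac{8620}{39}} = \frac{39}{8620}$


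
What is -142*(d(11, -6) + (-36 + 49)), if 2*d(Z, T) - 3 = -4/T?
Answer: -6319/3 ≈ -2106.3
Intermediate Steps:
d(Z, T) = 3/2 - 2/T (d(Z, T) = 3/2 + (-4/T)/2 = 3/2 - 2/T)
-142*(d(11, -6) + (-36 + 49)) = -142*((3/2 - 2/(-6)) + (-36 + 49)) = -142*((3/2 - 2*(-⅙)) + 13) = -142*((3/2 + ⅓) + 13) = -142*(11/6 + 13) = -142*89/6 = -6319/3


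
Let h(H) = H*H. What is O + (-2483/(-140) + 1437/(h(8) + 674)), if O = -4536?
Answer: -77770981/17220 ≈ -4516.3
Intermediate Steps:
h(H) = H²
O + (-2483/(-140) + 1437/(h(8) + 674)) = -4536 + (-2483/(-140) + 1437/(8² + 674)) = -4536 + (-2483*(-1/140) + 1437/(64 + 674)) = -4536 + (2483/140 + 1437/738) = -4536 + (2483/140 + 1437*(1/738)) = -4536 + (2483/140 + 479/246) = -4536 + 338939/17220 = -77770981/17220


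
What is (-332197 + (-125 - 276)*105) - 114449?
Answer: -488751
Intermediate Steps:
(-332197 + (-125 - 276)*105) - 114449 = (-332197 - 401*105) - 114449 = (-332197 - 42105) - 114449 = -374302 - 114449 = -488751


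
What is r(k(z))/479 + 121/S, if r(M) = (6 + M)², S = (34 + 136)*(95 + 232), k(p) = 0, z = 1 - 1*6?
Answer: 2059199/26627610 ≈ 0.077333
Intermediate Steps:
z = -5 (z = 1 - 6 = -5)
S = 55590 (S = 170*327 = 55590)
r(k(z))/479 + 121/S = (6 + 0)²/479 + 121/55590 = 6²*(1/479) + 121*(1/55590) = 36*(1/479) + 121/55590 = 36/479 + 121/55590 = 2059199/26627610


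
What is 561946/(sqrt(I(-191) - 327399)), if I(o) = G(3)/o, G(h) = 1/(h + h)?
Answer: -561946*I*sqrt(429978346230)/375199255 ≈ -982.1*I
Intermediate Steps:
G(h) = 1/(2*h)
I(o) = 1/(6*o) (I(o) = ((1/2)/3)/o = ((1/2)*(1/3))/o = 1/(6*o))
561946/(sqrt(I(-191) - 327399)) = 561946/(sqrt((1/6)/(-191) - 327399)) = 561946/(sqrt((1/6)*(-1/191) - 327399)) = 561946/(sqrt(-1/1146 - 327399)) = 561946/(sqrt(-375199255/1146)) = 561946/((I*sqrt(429978346230)/1146)) = 561946*(-I*sqrt(429978346230)/375199255) = -561946*I*sqrt(429978346230)/375199255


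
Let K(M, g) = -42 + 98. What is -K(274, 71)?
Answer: -56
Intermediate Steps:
K(M, g) = 56
-K(274, 71) = -1*56 = -56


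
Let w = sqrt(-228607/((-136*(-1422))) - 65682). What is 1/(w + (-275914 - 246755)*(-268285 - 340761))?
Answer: 61562371658181408/19597116758604582841358915743 - 12*I*sqrt(17059594420193)/19597116758604582841358915743 ≈ 3.1414e-12 - 2.5291e-21*I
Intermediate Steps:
w = I*sqrt(17059594420193)/16116 (w = sqrt(-228607/193392 - 65682) = sqrt(-12702601951/193392) = I*sqrt(17059594420193)/16116 ≈ 256.29*I)
1/(w + (-275914 - 246755)*(-268285 - 340761)) = 1/(I*sqrt(17059594420193)/16116 + (-275914 - 246755)*(-268285 - 340761)) = 1/(I*sqrt(17059594420193)/16116 - 522669*(-609046)) = 1/(I*sqrt(17059594420193)/16116 + 318329463774) = 1/(318329463774 + I*sqrt(17059594420193)/16116)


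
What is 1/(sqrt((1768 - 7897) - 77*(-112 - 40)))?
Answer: sqrt(223)/1115 ≈ 0.013393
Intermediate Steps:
1/(sqrt((1768 - 7897) - 77*(-112 - 40))) = 1/(sqrt(-6129 - 77*(-152))) = 1/(sqrt(-6129 + 11704)) = 1/(sqrt(5575)) = 1/(5*sqrt(223)) = sqrt(223)/1115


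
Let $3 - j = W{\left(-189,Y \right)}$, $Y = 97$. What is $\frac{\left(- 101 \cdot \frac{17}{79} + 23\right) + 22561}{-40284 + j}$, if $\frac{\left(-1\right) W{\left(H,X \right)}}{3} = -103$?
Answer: $- \frac{1782419}{3206610} \approx -0.55586$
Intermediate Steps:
$W{\left(H,X \right)} = 309$ ($W{\left(H,X \right)} = \left(-3\right) \left(-103\right) = 309$)
$j = -306$ ($j = 3 - 309 = -306$)
$\frac{\left(- 101 \cdot \frac{17}{79} + 23\right) + 22561}{-40284 + j} = \frac{\left(- 101 \cdot \frac{17}{79} + 23\right) + 22561}{-40284 - 306} = \frac{\left(- 101 \cdot 17 \cdot \frac{1}{79} + 23\right) + 22561}{-40590} = \left(\left(\left(-101\right) \frac{17}{79} + 23\right) + 22561\right) \left(- \frac{1}{40590}\right) = \left(\left(- \frac{1717}{79} + 23\right) + 22561\right) \left(- \frac{1}{40590}\right) = \left(\frac{100}{79} + 22561\right) \left(- \frac{1}{40590}\right) = \frac{1782419}{79} \left(- \frac{1}{40590}\right) = - \frac{1782419}{3206610}$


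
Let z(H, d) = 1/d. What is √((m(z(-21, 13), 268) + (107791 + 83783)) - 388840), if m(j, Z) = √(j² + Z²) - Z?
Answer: √(-33383246 + 13*√12138257)/13 ≈ 444.15*I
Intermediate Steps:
m(j, Z) = √(Z² + j²) - Z
√((m(z(-21, 13), 268) + (107791 + 83783)) - 388840) = √(((√(268² + (1/13)²) - 1*268) + (107791 + 83783)) - 388840) = √(((√(71824 + (1/13)²) - 268) + 191574) - 388840) = √(((√(71824 + 1/169) - 268) + 191574) - 388840) = √(((√(12138257/169) - 268) + 191574) - 388840) = √(((√12138257/13 - 268) + 191574) - 388840) = √(((-268 + √12138257/13) + 191574) - 388840) = √((191306 + √12138257/13) - 388840) = √(-197534 + √12138257/13)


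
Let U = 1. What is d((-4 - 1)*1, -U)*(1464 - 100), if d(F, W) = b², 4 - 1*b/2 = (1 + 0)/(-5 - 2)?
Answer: 4588496/49 ≈ 93643.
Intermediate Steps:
b = 58/7 (b = 8 - 2*(1 + 0)/(-5 - 2) = 8 - 2/(-7) = 8 - 2*(-1)/7 = 8 - 2*(-⅐) = 8 + 2/7 = 58/7 ≈ 8.2857)
d(F, W) = 3364/49 (d(F, W) = (58/7)² = 3364/49)
d((-4 - 1)*1, -U)*(1464 - 100) = 3364*(1464 - 100)/49 = (3364/49)*1364 = 4588496/49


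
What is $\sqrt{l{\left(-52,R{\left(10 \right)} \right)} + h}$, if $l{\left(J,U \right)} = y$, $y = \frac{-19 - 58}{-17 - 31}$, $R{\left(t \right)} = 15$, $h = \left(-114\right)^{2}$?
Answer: $\frac{\sqrt{1871655}}{12} \approx 114.01$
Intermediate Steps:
$h = 12996$
$y = \frac{77}{48}$ ($y = - \frac{77}{-17 - 31} = - \frac{77}{-48} = \left(-77\right) \left(- \frac{1}{48}\right) = \frac{77}{48} \approx 1.6042$)
$l{\left(J,U \right)} = \frac{77}{48}$
$\sqrt{l{\left(-52,R{\left(10 \right)} \right)} + h} = \sqrt{\frac{77}{48} + 12996} = \sqrt{\frac{623885}{48}} = \frac{\sqrt{1871655}}{12}$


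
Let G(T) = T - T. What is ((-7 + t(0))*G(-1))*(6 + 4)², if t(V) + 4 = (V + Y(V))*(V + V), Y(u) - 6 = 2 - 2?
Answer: 0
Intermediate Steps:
Y(u) = 6 (Y(u) = 6 + (2 - 2) = 6 + 0 = 6)
t(V) = -4 + 2*V*(6 + V) (t(V) = -4 + (V + 6)*(V + V) = -4 + (6 + V)*(2*V) = -4 + 2*V*(6 + V))
G(T) = 0
((-7 + t(0))*G(-1))*(6 + 4)² = ((-7 + (-4 + 2*0² + 12*0))*0)*(6 + 4)² = ((-7 + (-4 + 2*0 + 0))*0)*10² = ((-7 + (-4 + 0 + 0))*0)*100 = ((-7 - 4)*0)*100 = -11*0*100 = 0*100 = 0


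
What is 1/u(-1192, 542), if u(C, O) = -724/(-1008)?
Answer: 252/181 ≈ 1.3923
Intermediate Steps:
u(C, O) = 181/252 (u(C, O) = -724*(-1/1008) = 181/252)
1/u(-1192, 542) = 1/(181/252) = 252/181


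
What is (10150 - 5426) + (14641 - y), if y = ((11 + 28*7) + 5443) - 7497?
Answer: 21212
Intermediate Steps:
y = -1847 (y = ((11 + 196) + 5443) - 7497 = (207 + 5443) - 7497 = 5650 - 7497 = -1847)
(10150 - 5426) + (14641 - y) = (10150 - 5426) + (14641 - 1*(-1847)) = 4724 + (14641 + 1847) = 4724 + 16488 = 21212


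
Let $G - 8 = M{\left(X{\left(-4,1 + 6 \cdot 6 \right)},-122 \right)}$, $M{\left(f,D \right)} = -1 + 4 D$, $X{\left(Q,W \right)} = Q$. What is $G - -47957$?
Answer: $47476$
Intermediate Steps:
$G = -481$ ($G = 8 + \left(-1 + 4 \left(-122\right)\right) = 8 - 489 = -481$)
$G - -47957 = -481 - -47957 = -481 + 47957 = 47476$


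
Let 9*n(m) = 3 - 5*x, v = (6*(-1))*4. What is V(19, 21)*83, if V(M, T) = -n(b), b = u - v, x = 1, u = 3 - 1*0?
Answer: 166/9 ≈ 18.444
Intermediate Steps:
v = -24 (v = -6*4 = -24)
u = 3 (u = 3 + 0 = 3)
b = 27 (b = 3 - 1*(-24) = 3 + 24 = 27)
n(m) = -2/9 (n(m) = (3 - 5*1)/9 = (3 - 5)/9 = (⅑)*(-2) = -2/9)
V(M, T) = 2/9 (V(M, T) = -1*(-2/9) = 2/9)
V(19, 21)*83 = (2/9)*83 = 166/9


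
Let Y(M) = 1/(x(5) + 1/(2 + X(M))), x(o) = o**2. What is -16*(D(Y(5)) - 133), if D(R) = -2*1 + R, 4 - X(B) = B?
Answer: 28072/13 ≈ 2159.4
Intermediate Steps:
X(B) = 4 - B
Y(M) = 1/(25 + 1/(6 - M)) (Y(M) = 1/(5**2 + 1/(2 + (4 - M))) = 1/(25 + 1/(6 - M)))
D(R) = -2 + R
-16*(D(Y(5)) - 133) = -16*((-2 + (6 - 1*5)/(151 - 25*5)) - 133) = -16*((-2 + (6 - 5)/(151 - 125)) - 133) = -16*((-2 + 1/26) - 133) = -16*(-51/26 - 133) = -16*(-3509/26) = 28072/13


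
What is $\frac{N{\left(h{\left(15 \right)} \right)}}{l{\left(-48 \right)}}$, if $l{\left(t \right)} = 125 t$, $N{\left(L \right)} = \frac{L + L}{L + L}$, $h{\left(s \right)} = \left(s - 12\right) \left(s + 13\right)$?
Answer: $- \frac{1}{6000} \approx -0.00016667$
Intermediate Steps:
$h{\left(s \right)} = \left(-12 + s\right) \left(13 + s\right)$
$N{\left(L \right)} = 1$ ($N{\left(L \right)} = \frac{2 L}{2 L} = 2 L \frac{1}{2 L} = 1$)
$\frac{N{\left(h{\left(15 \right)} \right)}}{l{\left(-48 \right)}} = 1 \frac{1}{125 \left(-48\right)} = 1 \frac{1}{-6000} = 1 \left(- \frac{1}{6000}\right) = - \frac{1}{6000}$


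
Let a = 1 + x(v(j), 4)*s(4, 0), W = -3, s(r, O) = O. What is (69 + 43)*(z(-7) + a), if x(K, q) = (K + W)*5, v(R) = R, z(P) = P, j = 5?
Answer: -672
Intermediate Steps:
x(K, q) = -15 + 5*K (x(K, q) = (K - 3)*5 = (-3 + K)*5 = -15 + 5*K)
a = 1 (a = 1 + (-15 + 5*5)*0 = 1 + (-15 + 25)*0 = 1 + 10*0 = 1 + 0 = 1)
(69 + 43)*(z(-7) + a) = (69 + 43)*(-7 + 1) = 112*(-6) = -672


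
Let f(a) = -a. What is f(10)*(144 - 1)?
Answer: -1430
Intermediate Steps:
f(10)*(144 - 1) = (-1*10)*(144 - 1) = -10*143 = -1430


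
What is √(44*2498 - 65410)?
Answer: √44502 ≈ 210.96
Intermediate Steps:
√(44*2498 - 65410) = √(109912 - 65410) = √44502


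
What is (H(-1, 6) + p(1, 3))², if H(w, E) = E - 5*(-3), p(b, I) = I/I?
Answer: 484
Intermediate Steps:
p(b, I) = 1
H(w, E) = 15 + E (H(w, E) = E + 15 = 15 + E)
(H(-1, 6) + p(1, 3))² = ((15 + 6) + 1)² = (21 + 1)² = 22² = 484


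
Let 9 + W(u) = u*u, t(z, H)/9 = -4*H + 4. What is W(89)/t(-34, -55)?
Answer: 989/252 ≈ 3.9246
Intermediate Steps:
t(z, H) = 36 - 36*H (t(z, H) = 9*(-4*H + 4) = 9*(4 - 4*H) = 36 - 36*H)
W(u) = -9 + u**2 (W(u) = -9 + u*u = -9 + u**2)
W(89)/t(-34, -55) = (-9 + 89**2)/(36 - 36*(-55)) = (-9 + 7921)/(36 + 1980) = 7912/2016 = 7912*(1/2016) = 989/252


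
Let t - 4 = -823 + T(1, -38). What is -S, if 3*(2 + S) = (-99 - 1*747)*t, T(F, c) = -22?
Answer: -237160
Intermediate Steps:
t = -841 (t = 4 + (-823 - 22) = 4 - 845 = -841)
S = 237160 (S = -2 + ((-99 - 1*747)*(-841))/3 = -2 + ((-99 - 747)*(-841))/3 = -2 + (-846*(-841))/3 = -2 + (⅓)*711486 = -2 + 237162 = 237160)
-S = -1*237160 = -237160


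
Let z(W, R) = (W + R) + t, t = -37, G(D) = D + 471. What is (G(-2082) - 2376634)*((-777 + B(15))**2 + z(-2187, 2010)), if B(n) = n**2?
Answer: -724151820050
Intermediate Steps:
G(D) = 471 + D
z(W, R) = -37 + R + W (z(W, R) = (W + R) - 37 = (R + W) - 37 = -37 + R + W)
(G(-2082) - 2376634)*((-777 + B(15))**2 + z(-2187, 2010)) = ((471 - 2082) - 2376634)*((-777 + 15**2)**2 + (-37 + 2010 - 2187)) = (-1611 - 2376634)*((-777 + 225)**2 - 214) = -2378245*((-552)**2 - 214) = -2378245*(304704 - 214) = -2378245*304490 = -724151820050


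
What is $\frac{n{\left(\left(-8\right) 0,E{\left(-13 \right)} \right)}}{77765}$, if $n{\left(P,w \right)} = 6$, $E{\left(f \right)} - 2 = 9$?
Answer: $\frac{6}{77765} \approx 7.7156 \cdot 10^{-5}$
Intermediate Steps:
$E{\left(f \right)} = 11$ ($E{\left(f \right)} = 2 + 9 = 11$)
$\frac{n{\left(\left(-8\right) 0,E{\left(-13 \right)} \right)}}{77765} = \frac{6}{77765}$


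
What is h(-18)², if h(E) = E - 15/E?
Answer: 10609/36 ≈ 294.69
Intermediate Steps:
h(-18)² = (-18 - 15/(-18))² = (-18 - 15*(-1/18))² = (-18 + ⅚)² = (-103/6)² = 10609/36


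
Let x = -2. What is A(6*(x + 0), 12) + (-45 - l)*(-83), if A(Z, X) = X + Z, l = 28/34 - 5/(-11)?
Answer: 718282/187 ≈ 3841.1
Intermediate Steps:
l = 239/187 (l = 28*(1/34) - 5*(-1/11) = 14/17 + 5/11 = 239/187 ≈ 1.2781)
A(6*(x + 0), 12) + (-45 - l)*(-83) = (12 + 6*(-2 + 0)) + (-45 - 1*239/187)*(-83) = (12 + 6*(-2)) + (-45 - 239/187)*(-83) = (12 - 12) - 8654/187*(-83) = 0 + 718282/187 = 718282/187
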